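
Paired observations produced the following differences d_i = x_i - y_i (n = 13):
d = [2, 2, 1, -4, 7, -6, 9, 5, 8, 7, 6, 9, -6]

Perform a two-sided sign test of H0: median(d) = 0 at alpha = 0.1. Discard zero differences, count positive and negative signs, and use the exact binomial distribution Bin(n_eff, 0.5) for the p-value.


Step 1: Discard zero differences. Original n = 13; n_eff = number of nonzero differences = 13.
Nonzero differences (with sign): +2, +2, +1, -4, +7, -6, +9, +5, +8, +7, +6, +9, -6
Step 2: Count signs: positive = 10, negative = 3.
Step 3: Under H0: P(positive) = 0.5, so the number of positives S ~ Bin(13, 0.5).
Step 4: Two-sided exact p-value = sum of Bin(13,0.5) probabilities at or below the observed probability = 0.092285.
Step 5: alpha = 0.1. reject H0.

n_eff = 13, pos = 10, neg = 3, p = 0.092285, reject H0.


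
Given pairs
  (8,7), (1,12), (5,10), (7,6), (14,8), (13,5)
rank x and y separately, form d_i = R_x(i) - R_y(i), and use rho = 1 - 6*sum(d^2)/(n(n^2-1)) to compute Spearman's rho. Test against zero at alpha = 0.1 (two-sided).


Step 1: Rank x and y separately (midranks; no ties here).
rank(x): 8->4, 1->1, 5->2, 7->3, 14->6, 13->5
rank(y): 7->3, 12->6, 10->5, 6->2, 8->4, 5->1
Step 2: d_i = R_x(i) - R_y(i); compute d_i^2.
  (4-3)^2=1, (1-6)^2=25, (2-5)^2=9, (3-2)^2=1, (6-4)^2=4, (5-1)^2=16
sum(d^2) = 56.
Step 3: rho = 1 - 6*56 / (6*(6^2 - 1)) = 1 - 336/210 = -0.600000.
Step 4: Under H0, t = rho * sqrt((n-2)/(1-rho^2)) = -1.5000 ~ t(4).
Step 5: Two-sided p-value from the t-distribution with 4 df = 0.208000.
Step 6: alpha = 0.1. fail to reject H0.

rho = -0.6000, p = 0.208000, fail to reject H0 at alpha = 0.1.


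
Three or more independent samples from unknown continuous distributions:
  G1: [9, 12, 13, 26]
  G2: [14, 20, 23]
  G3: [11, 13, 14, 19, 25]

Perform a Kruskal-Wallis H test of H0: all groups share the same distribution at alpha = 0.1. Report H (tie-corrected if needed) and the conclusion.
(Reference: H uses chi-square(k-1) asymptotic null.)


Step 1: Combine all N = 12 observations and assign midranks.
sorted (value, group, rank): (9,G1,1), (11,G3,2), (12,G1,3), (13,G1,4.5), (13,G3,4.5), (14,G2,6.5), (14,G3,6.5), (19,G3,8), (20,G2,9), (23,G2,10), (25,G3,11), (26,G1,12)
Step 2: Sum ranks within each group.
R_1 = 20.5 (n_1 = 4)
R_2 = 25.5 (n_2 = 3)
R_3 = 32 (n_3 = 5)
Step 3: H = 12/(N(N+1)) * sum(R_i^2/n_i) - 3(N+1)
     = 12/(12*13) * (20.5^2/4 + 25.5^2/3 + 32^2/5) - 3*13
     = 0.076923 * 526.612 - 39
     = 1.508654.
Step 4: Ties present; correction factor C = 1 - 12/(12^3 - 12) = 0.993007. Corrected H = 1.508654 / 0.993007 = 1.519278.
Step 5: Under H0, H ~ chi^2(2); p-value = 0.467835.
Step 6: alpha = 0.1. fail to reject H0.

H = 1.5193, df = 2, p = 0.467835, fail to reject H0.


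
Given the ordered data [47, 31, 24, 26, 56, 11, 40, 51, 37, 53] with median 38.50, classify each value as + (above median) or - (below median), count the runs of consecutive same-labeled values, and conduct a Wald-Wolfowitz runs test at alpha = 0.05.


Step 1: Compute median = 38.50; label A = above, B = below.
Labels in order: ABBBABAABA  (n_A = 5, n_B = 5)
Step 2: Count runs R = 7.
Step 3: Under H0 (random ordering), E[R] = 2*n_A*n_B/(n_A+n_B) + 1 = 2*5*5/10 + 1 = 6.0000.
        Var[R] = 2*n_A*n_B*(2*n_A*n_B - n_A - n_B) / ((n_A+n_B)^2 * (n_A+n_B-1)) = 2000/900 = 2.2222.
        SD[R] = 1.4907.
Step 4: Continuity-corrected z = (R - 0.5 - E[R]) / SD[R] = (7 - 0.5 - 6.0000) / 1.4907 = 0.3354.
Step 5: Two-sided p-value via normal approximation = 2*(1 - Phi(|z|)) = 0.737316.
Step 6: alpha = 0.05. fail to reject H0.

R = 7, z = 0.3354, p = 0.737316, fail to reject H0.


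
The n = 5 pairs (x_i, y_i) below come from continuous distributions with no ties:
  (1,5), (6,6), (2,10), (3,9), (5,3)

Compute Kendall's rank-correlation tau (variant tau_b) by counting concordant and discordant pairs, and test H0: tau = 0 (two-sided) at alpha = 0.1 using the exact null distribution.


Step 1: Enumerate the 10 unordered pairs (i,j) with i<j and classify each by sign(x_j-x_i) * sign(y_j-y_i).
  (1,2):dx=+5,dy=+1->C; (1,3):dx=+1,dy=+5->C; (1,4):dx=+2,dy=+4->C; (1,5):dx=+4,dy=-2->D
  (2,3):dx=-4,dy=+4->D; (2,4):dx=-3,dy=+3->D; (2,5):dx=-1,dy=-3->C; (3,4):dx=+1,dy=-1->D
  (3,5):dx=+3,dy=-7->D; (4,5):dx=+2,dy=-6->D
Step 2: C = 4, D = 6, total pairs = 10.
Step 3: tau = (C - D)/(n(n-1)/2) = (4 - 6)/10 = -0.200000.
Step 4: Exact two-sided p-value (enumerate n! = 120 permutations of y under H0): p = 0.816667.
Step 5: alpha = 0.1. fail to reject H0.

tau_b = -0.2000 (C=4, D=6), p = 0.816667, fail to reject H0.


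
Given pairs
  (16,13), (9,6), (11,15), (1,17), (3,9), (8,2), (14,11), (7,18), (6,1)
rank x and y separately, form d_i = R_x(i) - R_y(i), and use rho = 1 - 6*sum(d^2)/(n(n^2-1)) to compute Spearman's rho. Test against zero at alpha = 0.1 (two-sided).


Step 1: Rank x and y separately (midranks; no ties here).
rank(x): 16->9, 9->6, 11->7, 1->1, 3->2, 8->5, 14->8, 7->4, 6->3
rank(y): 13->6, 6->3, 15->7, 17->8, 9->4, 2->2, 11->5, 18->9, 1->1
Step 2: d_i = R_x(i) - R_y(i); compute d_i^2.
  (9-6)^2=9, (6-3)^2=9, (7-7)^2=0, (1-8)^2=49, (2-4)^2=4, (5-2)^2=9, (8-5)^2=9, (4-9)^2=25, (3-1)^2=4
sum(d^2) = 118.
Step 3: rho = 1 - 6*118 / (9*(9^2 - 1)) = 1 - 708/720 = 0.016667.
Step 4: Under H0, t = rho * sqrt((n-2)/(1-rho^2)) = 0.0441 ~ t(7).
Step 5: Two-sided p-value from the t-distribution with 7 df = 0.966055.
Step 6: alpha = 0.1. fail to reject H0.

rho = 0.0167, p = 0.966055, fail to reject H0 at alpha = 0.1.


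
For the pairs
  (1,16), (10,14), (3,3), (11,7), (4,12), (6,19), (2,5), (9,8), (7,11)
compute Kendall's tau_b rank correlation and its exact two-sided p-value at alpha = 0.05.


Step 1: Enumerate the 36 unordered pairs (i,j) with i<j and classify each by sign(x_j-x_i) * sign(y_j-y_i).
  (1,2):dx=+9,dy=-2->D; (1,3):dx=+2,dy=-13->D; (1,4):dx=+10,dy=-9->D; (1,5):dx=+3,dy=-4->D
  (1,6):dx=+5,dy=+3->C; (1,7):dx=+1,dy=-11->D; (1,8):dx=+8,dy=-8->D; (1,9):dx=+6,dy=-5->D
  (2,3):dx=-7,dy=-11->C; (2,4):dx=+1,dy=-7->D; (2,5):dx=-6,dy=-2->C; (2,6):dx=-4,dy=+5->D
  (2,7):dx=-8,dy=-9->C; (2,8):dx=-1,dy=-6->C; (2,9):dx=-3,dy=-3->C; (3,4):dx=+8,dy=+4->C
  (3,5):dx=+1,dy=+9->C; (3,6):dx=+3,dy=+16->C; (3,7):dx=-1,dy=+2->D; (3,8):dx=+6,dy=+5->C
  (3,9):dx=+4,dy=+8->C; (4,5):dx=-7,dy=+5->D; (4,6):dx=-5,dy=+12->D; (4,7):dx=-9,dy=-2->C
  (4,8):dx=-2,dy=+1->D; (4,9):dx=-4,dy=+4->D; (5,6):dx=+2,dy=+7->C; (5,7):dx=-2,dy=-7->C
  (5,8):dx=+5,dy=-4->D; (5,9):dx=+3,dy=-1->D; (6,7):dx=-4,dy=-14->C; (6,8):dx=+3,dy=-11->D
  (6,9):dx=+1,dy=-8->D; (7,8):dx=+7,dy=+3->C; (7,9):dx=+5,dy=+6->C; (8,9):dx=-2,dy=+3->D
Step 2: C = 17, D = 19, total pairs = 36.
Step 3: tau = (C - D)/(n(n-1)/2) = (17 - 19)/36 = -0.055556.
Step 4: Exact two-sided p-value (enumerate n! = 362880 permutations of y under H0): p = 0.919455.
Step 5: alpha = 0.05. fail to reject H0.

tau_b = -0.0556 (C=17, D=19), p = 0.919455, fail to reject H0.


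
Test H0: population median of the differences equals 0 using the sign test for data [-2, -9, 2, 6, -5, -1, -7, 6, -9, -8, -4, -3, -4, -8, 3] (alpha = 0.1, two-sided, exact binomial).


Step 1: Discard zero differences. Original n = 15; n_eff = number of nonzero differences = 15.
Nonzero differences (with sign): -2, -9, +2, +6, -5, -1, -7, +6, -9, -8, -4, -3, -4, -8, +3
Step 2: Count signs: positive = 4, negative = 11.
Step 3: Under H0: P(positive) = 0.5, so the number of positives S ~ Bin(15, 0.5).
Step 4: Two-sided exact p-value = sum of Bin(15,0.5) probabilities at or below the observed probability = 0.118469.
Step 5: alpha = 0.1. fail to reject H0.

n_eff = 15, pos = 4, neg = 11, p = 0.118469, fail to reject H0.


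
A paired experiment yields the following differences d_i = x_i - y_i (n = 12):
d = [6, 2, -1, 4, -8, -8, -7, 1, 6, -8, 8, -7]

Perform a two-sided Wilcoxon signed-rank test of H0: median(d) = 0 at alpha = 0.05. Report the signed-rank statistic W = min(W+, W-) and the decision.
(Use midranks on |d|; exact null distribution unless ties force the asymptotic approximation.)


Step 1: Drop any zero differences (none here) and take |d_i|.
|d| = [6, 2, 1, 4, 8, 8, 7, 1, 6, 8, 8, 7]
Step 2: Midrank |d_i| (ties get averaged ranks).
ranks: |6|->5.5, |2|->3, |1|->1.5, |4|->4, |8|->10.5, |8|->10.5, |7|->7.5, |1|->1.5, |6|->5.5, |8|->10.5, |8|->10.5, |7|->7.5
Step 3: Attach original signs; sum ranks with positive sign and with negative sign.
W+ = 5.5 + 3 + 4 + 1.5 + 5.5 + 10.5 = 30
W- = 1.5 + 10.5 + 10.5 + 7.5 + 10.5 + 7.5 = 48
(Check: W+ + W- = 78 should equal n(n+1)/2 = 78.)
Step 4: Test statistic W = min(W+, W-) = 30.
Step 5: Ties in |d|, so use the tie-corrected normal approximation.
        E[W] = n(n+1)/4 = 12*13/4 = 39.
        Tie groups: |d|=1 (t=2), |d|=6 (t=2), |d|=7 (t=2), |d|=8 (t=4); sum(t^3 - t) = 78.
        Var[W] = n(n+1)(2n+1)/24 - sum(t^3-t)/48 = 3900/24 - 78/48 = 160.875.
        z = (W - E[W]) / sqrt(Var[W]) = (30 - 39) / 12.6837 = -0.7096.
        Two-sided p = 2*Phi(z) = 0.477968.
Step 6: alpha = 0.05. fail to reject H0.

W+ = 30, W- = 48, W = min = 30, p = 0.477968, fail to reject H0.


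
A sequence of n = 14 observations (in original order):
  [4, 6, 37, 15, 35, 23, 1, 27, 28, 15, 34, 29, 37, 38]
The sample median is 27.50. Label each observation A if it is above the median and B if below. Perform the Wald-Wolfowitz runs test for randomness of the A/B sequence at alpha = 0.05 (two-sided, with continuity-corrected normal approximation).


Step 1: Compute median = 27.50; label A = above, B = below.
Labels in order: BBABABBBABAAAA  (n_A = 7, n_B = 7)
Step 2: Count runs R = 8.
Step 3: Under H0 (random ordering), E[R] = 2*n_A*n_B/(n_A+n_B) + 1 = 2*7*7/14 + 1 = 8.0000.
        Var[R] = 2*n_A*n_B*(2*n_A*n_B - n_A - n_B) / ((n_A+n_B)^2 * (n_A+n_B-1)) = 8232/2548 = 3.2308.
        SD[R] = 1.7974.
Step 4: R = E[R], so z = 0 with no continuity correction.
Step 5: Two-sided p-value via normal approximation = 2*(1 - Phi(|z|)) = 1.000000.
Step 6: alpha = 0.05. fail to reject H0.

R = 8, z = 0.0000, p = 1.000000, fail to reject H0.


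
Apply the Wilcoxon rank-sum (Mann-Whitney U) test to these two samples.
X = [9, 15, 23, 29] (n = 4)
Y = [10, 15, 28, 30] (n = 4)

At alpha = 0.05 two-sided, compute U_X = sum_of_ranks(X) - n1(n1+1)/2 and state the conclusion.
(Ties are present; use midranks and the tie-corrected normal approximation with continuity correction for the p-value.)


Step 1: Combine and sort all 8 observations; assign midranks.
sorted (value, group): (9,X), (10,Y), (15,X), (15,Y), (23,X), (28,Y), (29,X), (30,Y)
ranks: 9->1, 10->2, 15->3.5, 15->3.5, 23->5, 28->6, 29->7, 30->8
Step 2: Rank sum for X: R1 = 1 + 3.5 + 5 + 7 = 16.5.
Step 3: U_X = R1 - n1(n1+1)/2 = 16.5 - 4*5/2 = 16.5 - 10 = 6.5.
       U_Y = n1*n2 - U_X = 16 - 6.5 = 9.5.
Step 4: Ties are present, so use the tie-corrected normal approximation (with continuity correction) for the p-value.
Step 5: p-value = 0.771503; compare to alpha = 0.05. fail to reject H0.

U_X = 6.5, p = 0.771503, fail to reject H0 at alpha = 0.05.


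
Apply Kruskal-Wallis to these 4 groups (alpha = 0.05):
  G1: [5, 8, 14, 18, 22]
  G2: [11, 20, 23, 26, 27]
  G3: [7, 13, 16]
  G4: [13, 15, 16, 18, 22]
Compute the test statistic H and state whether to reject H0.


Step 1: Combine all N = 18 observations and assign midranks.
sorted (value, group, rank): (5,G1,1), (7,G3,2), (8,G1,3), (11,G2,4), (13,G3,5.5), (13,G4,5.5), (14,G1,7), (15,G4,8), (16,G3,9.5), (16,G4,9.5), (18,G1,11.5), (18,G4,11.5), (20,G2,13), (22,G1,14.5), (22,G4,14.5), (23,G2,16), (26,G2,17), (27,G2,18)
Step 2: Sum ranks within each group.
R_1 = 37 (n_1 = 5)
R_2 = 68 (n_2 = 5)
R_3 = 17 (n_3 = 3)
R_4 = 49 (n_4 = 5)
Step 3: H = 12/(N(N+1)) * sum(R_i^2/n_i) - 3(N+1)
     = 12/(18*19) * (37^2/5 + 68^2/5 + 17^2/3 + 49^2/5) - 3*19
     = 0.035088 * 1775.13 - 57
     = 5.285380.
Step 4: Ties present; correction factor C = 1 - 24/(18^3 - 18) = 0.995872. Corrected H = 5.285380 / 0.995872 = 5.307288.
Step 5: Under H0, H ~ chi^2(3); p-value = 0.150630.
Step 6: alpha = 0.05. fail to reject H0.

H = 5.3073, df = 3, p = 0.150630, fail to reject H0.


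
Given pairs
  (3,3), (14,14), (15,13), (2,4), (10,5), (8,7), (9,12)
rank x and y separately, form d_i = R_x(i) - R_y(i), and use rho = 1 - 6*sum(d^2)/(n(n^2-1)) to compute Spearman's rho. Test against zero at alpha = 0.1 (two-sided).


Step 1: Rank x and y separately (midranks; no ties here).
rank(x): 3->2, 14->6, 15->7, 2->1, 10->5, 8->3, 9->4
rank(y): 3->1, 14->7, 13->6, 4->2, 5->3, 7->4, 12->5
Step 2: d_i = R_x(i) - R_y(i); compute d_i^2.
  (2-1)^2=1, (6-7)^2=1, (7-6)^2=1, (1-2)^2=1, (5-3)^2=4, (3-4)^2=1, (4-5)^2=1
sum(d^2) = 10.
Step 3: rho = 1 - 6*10 / (7*(7^2 - 1)) = 1 - 60/336 = 0.821429.
Step 4: Under H0, t = rho * sqrt((n-2)/(1-rho^2)) = 3.2206 ~ t(5).
Step 5: Two-sided p-value from the t-distribution with 5 df = 0.023449.
Step 6: alpha = 0.1. reject H0.

rho = 0.8214, p = 0.023449, reject H0 at alpha = 0.1.


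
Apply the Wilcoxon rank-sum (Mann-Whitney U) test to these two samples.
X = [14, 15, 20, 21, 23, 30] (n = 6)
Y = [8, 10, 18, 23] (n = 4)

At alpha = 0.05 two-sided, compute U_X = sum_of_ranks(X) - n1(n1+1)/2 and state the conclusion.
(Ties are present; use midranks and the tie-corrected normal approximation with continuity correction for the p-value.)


Step 1: Combine and sort all 10 observations; assign midranks.
sorted (value, group): (8,Y), (10,Y), (14,X), (15,X), (18,Y), (20,X), (21,X), (23,X), (23,Y), (30,X)
ranks: 8->1, 10->2, 14->3, 15->4, 18->5, 20->6, 21->7, 23->8.5, 23->8.5, 30->10
Step 2: Rank sum for X: R1 = 3 + 4 + 6 + 7 + 8.5 + 10 = 38.5.
Step 3: U_X = R1 - n1(n1+1)/2 = 38.5 - 6*7/2 = 38.5 - 21 = 17.5.
       U_Y = n1*n2 - U_X = 24 - 17.5 = 6.5.
Step 4: Ties are present, so use the tie-corrected normal approximation (with continuity correction) for the p-value.
Step 5: p-value = 0.284958; compare to alpha = 0.05. fail to reject H0.

U_X = 17.5, p = 0.284958, fail to reject H0 at alpha = 0.05.


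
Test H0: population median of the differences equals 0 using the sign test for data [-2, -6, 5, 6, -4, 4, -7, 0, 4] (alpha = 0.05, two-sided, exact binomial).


Step 1: Discard zero differences. Original n = 9; n_eff = number of nonzero differences = 8.
Nonzero differences (with sign): -2, -6, +5, +6, -4, +4, -7, +4
Step 2: Count signs: positive = 4, negative = 4.
Step 3: Under H0: P(positive) = 0.5, so the number of positives S ~ Bin(8, 0.5).
Step 4: Two-sided exact p-value = sum of Bin(8,0.5) probabilities at or below the observed probability = 1.000000.
Step 5: alpha = 0.05. fail to reject H0.

n_eff = 8, pos = 4, neg = 4, p = 1.000000, fail to reject H0.


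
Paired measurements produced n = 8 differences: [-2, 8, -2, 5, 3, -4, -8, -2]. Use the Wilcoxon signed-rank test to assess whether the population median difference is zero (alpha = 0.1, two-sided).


Step 1: Drop any zero differences (none here) and take |d_i|.
|d| = [2, 8, 2, 5, 3, 4, 8, 2]
Step 2: Midrank |d_i| (ties get averaged ranks).
ranks: |2|->2, |8|->7.5, |2|->2, |5|->6, |3|->4, |4|->5, |8|->7.5, |2|->2
Step 3: Attach original signs; sum ranks with positive sign and with negative sign.
W+ = 7.5 + 6 + 4 = 17.5
W- = 2 + 2 + 5 + 7.5 + 2 = 18.5
(Check: W+ + W- = 36 should equal n(n+1)/2 = 36.)
Step 4: Test statistic W = min(W+, W-) = 17.5.
Step 5: Ties in |d|, so use the tie-corrected normal approximation.
        E[W] = n(n+1)/4 = 8*9/4 = 18.
        Tie groups: |d|=2 (t=3), |d|=8 (t=2); sum(t^3 - t) = 30.
        Var[W] = n(n+1)(2n+1)/24 - sum(t^3-t)/48 = 1224/24 - 30/48 = 50.375.
        z = (W - E[W]) / sqrt(Var[W]) = (17.5 - 18) / 7.0975 = -0.0704.
        Two-sided p = 2*Phi(z) = 0.943838.
Step 6: alpha = 0.1. fail to reject H0.

W+ = 17.5, W- = 18.5, W = min = 17.5, p = 0.943838, fail to reject H0.


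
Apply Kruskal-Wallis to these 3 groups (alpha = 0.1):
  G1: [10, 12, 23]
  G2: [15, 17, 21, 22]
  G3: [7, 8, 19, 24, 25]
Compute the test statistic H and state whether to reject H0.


Step 1: Combine all N = 12 observations and assign midranks.
sorted (value, group, rank): (7,G3,1), (8,G3,2), (10,G1,3), (12,G1,4), (15,G2,5), (17,G2,6), (19,G3,7), (21,G2,8), (22,G2,9), (23,G1,10), (24,G3,11), (25,G3,12)
Step 2: Sum ranks within each group.
R_1 = 17 (n_1 = 3)
R_2 = 28 (n_2 = 4)
R_3 = 33 (n_3 = 5)
Step 3: H = 12/(N(N+1)) * sum(R_i^2/n_i) - 3(N+1)
     = 12/(12*13) * (17^2/3 + 28^2/4 + 33^2/5) - 3*13
     = 0.076923 * 510.133 - 39
     = 0.241026.
Step 4: No ties, so H is used without correction.
Step 5: Under H0, H ~ chi^2(2); p-value = 0.886466.
Step 6: alpha = 0.1. fail to reject H0.

H = 0.2410, df = 2, p = 0.886466, fail to reject H0.


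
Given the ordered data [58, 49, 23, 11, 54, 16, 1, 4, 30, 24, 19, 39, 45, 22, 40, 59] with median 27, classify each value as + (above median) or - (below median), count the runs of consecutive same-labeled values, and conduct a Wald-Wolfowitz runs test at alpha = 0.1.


Step 1: Compute median = 27; label A = above, B = below.
Labels in order: AABBABBBABBAABAA  (n_A = 8, n_B = 8)
Step 2: Count runs R = 9.
Step 3: Under H0 (random ordering), E[R] = 2*n_A*n_B/(n_A+n_B) + 1 = 2*8*8/16 + 1 = 9.0000.
        Var[R] = 2*n_A*n_B*(2*n_A*n_B - n_A - n_B) / ((n_A+n_B)^2 * (n_A+n_B-1)) = 14336/3840 = 3.7333.
        SD[R] = 1.9322.
Step 4: R = E[R], so z = 0 with no continuity correction.
Step 5: Two-sided p-value via normal approximation = 2*(1 - Phi(|z|)) = 1.000000.
Step 6: alpha = 0.1. fail to reject H0.

R = 9, z = 0.0000, p = 1.000000, fail to reject H0.


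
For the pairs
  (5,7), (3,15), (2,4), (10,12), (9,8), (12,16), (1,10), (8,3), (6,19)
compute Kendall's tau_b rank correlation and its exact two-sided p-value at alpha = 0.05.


Step 1: Enumerate the 36 unordered pairs (i,j) with i<j and classify each by sign(x_j-x_i) * sign(y_j-y_i).
  (1,2):dx=-2,dy=+8->D; (1,3):dx=-3,dy=-3->C; (1,4):dx=+5,dy=+5->C; (1,5):dx=+4,dy=+1->C
  (1,6):dx=+7,dy=+9->C; (1,7):dx=-4,dy=+3->D; (1,8):dx=+3,dy=-4->D; (1,9):dx=+1,dy=+12->C
  (2,3):dx=-1,dy=-11->C; (2,4):dx=+7,dy=-3->D; (2,5):dx=+6,dy=-7->D; (2,6):dx=+9,dy=+1->C
  (2,7):dx=-2,dy=-5->C; (2,8):dx=+5,dy=-12->D; (2,9):dx=+3,dy=+4->C; (3,4):dx=+8,dy=+8->C
  (3,5):dx=+7,dy=+4->C; (3,6):dx=+10,dy=+12->C; (3,7):dx=-1,dy=+6->D; (3,8):dx=+6,dy=-1->D
  (3,9):dx=+4,dy=+15->C; (4,5):dx=-1,dy=-4->C; (4,6):dx=+2,dy=+4->C; (4,7):dx=-9,dy=-2->C
  (4,8):dx=-2,dy=-9->C; (4,9):dx=-4,dy=+7->D; (5,6):dx=+3,dy=+8->C; (5,7):dx=-8,dy=+2->D
  (5,8):dx=-1,dy=-5->C; (5,9):dx=-3,dy=+11->D; (6,7):dx=-11,dy=-6->C; (6,8):dx=-4,dy=-13->C
  (6,9):dx=-6,dy=+3->D; (7,8):dx=+7,dy=-7->D; (7,9):dx=+5,dy=+9->C; (8,9):dx=-2,dy=+16->D
Step 2: C = 22, D = 14, total pairs = 36.
Step 3: tau = (C - D)/(n(n-1)/2) = (22 - 14)/36 = 0.222222.
Step 4: Exact two-sided p-value (enumerate n! = 362880 permutations of y under H0): p = 0.476709.
Step 5: alpha = 0.05. fail to reject H0.

tau_b = 0.2222 (C=22, D=14), p = 0.476709, fail to reject H0.


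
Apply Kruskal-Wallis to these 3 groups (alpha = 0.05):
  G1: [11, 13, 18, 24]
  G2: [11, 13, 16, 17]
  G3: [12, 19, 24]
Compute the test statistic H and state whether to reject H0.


Step 1: Combine all N = 11 observations and assign midranks.
sorted (value, group, rank): (11,G1,1.5), (11,G2,1.5), (12,G3,3), (13,G1,4.5), (13,G2,4.5), (16,G2,6), (17,G2,7), (18,G1,8), (19,G3,9), (24,G1,10.5), (24,G3,10.5)
Step 2: Sum ranks within each group.
R_1 = 24.5 (n_1 = 4)
R_2 = 19 (n_2 = 4)
R_3 = 22.5 (n_3 = 3)
Step 3: H = 12/(N(N+1)) * sum(R_i^2/n_i) - 3(N+1)
     = 12/(11*12) * (24.5^2/4 + 19^2/4 + 22.5^2/3) - 3*12
     = 0.090909 * 409.062 - 36
     = 1.187500.
Step 4: Ties present; correction factor C = 1 - 18/(11^3 - 11) = 0.986364. Corrected H = 1.187500 / 0.986364 = 1.203917.
Step 5: Under H0, H ~ chi^2(2); p-value = 0.547738.
Step 6: alpha = 0.05. fail to reject H0.

H = 1.2039, df = 2, p = 0.547738, fail to reject H0.


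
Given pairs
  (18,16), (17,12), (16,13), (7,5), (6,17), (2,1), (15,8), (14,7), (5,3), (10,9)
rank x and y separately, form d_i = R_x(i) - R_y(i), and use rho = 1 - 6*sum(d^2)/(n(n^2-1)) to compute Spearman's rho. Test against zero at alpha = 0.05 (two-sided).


Step 1: Rank x and y separately (midranks; no ties here).
rank(x): 18->10, 17->9, 16->8, 7->4, 6->3, 2->1, 15->7, 14->6, 5->2, 10->5
rank(y): 16->9, 12->7, 13->8, 5->3, 17->10, 1->1, 8->5, 7->4, 3->2, 9->6
Step 2: d_i = R_x(i) - R_y(i); compute d_i^2.
  (10-9)^2=1, (9-7)^2=4, (8-8)^2=0, (4-3)^2=1, (3-10)^2=49, (1-1)^2=0, (7-5)^2=4, (6-4)^2=4, (2-2)^2=0, (5-6)^2=1
sum(d^2) = 64.
Step 3: rho = 1 - 6*64 / (10*(10^2 - 1)) = 1 - 384/990 = 0.612121.
Step 4: Under H0, t = rho * sqrt((n-2)/(1-rho^2)) = 2.1895 ~ t(8).
Step 5: Two-sided p-value from the t-distribution with 8 df = 0.059972.
Step 6: alpha = 0.05. fail to reject H0.

rho = 0.6121, p = 0.059972, fail to reject H0 at alpha = 0.05.


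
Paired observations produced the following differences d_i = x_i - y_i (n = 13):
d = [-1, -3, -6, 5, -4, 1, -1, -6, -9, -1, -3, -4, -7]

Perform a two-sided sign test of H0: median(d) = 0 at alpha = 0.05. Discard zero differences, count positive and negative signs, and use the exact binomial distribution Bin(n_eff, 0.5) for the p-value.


Step 1: Discard zero differences. Original n = 13; n_eff = number of nonzero differences = 13.
Nonzero differences (with sign): -1, -3, -6, +5, -4, +1, -1, -6, -9, -1, -3, -4, -7
Step 2: Count signs: positive = 2, negative = 11.
Step 3: Under H0: P(positive) = 0.5, so the number of positives S ~ Bin(13, 0.5).
Step 4: Two-sided exact p-value = sum of Bin(13,0.5) probabilities at or below the observed probability = 0.022461.
Step 5: alpha = 0.05. reject H0.

n_eff = 13, pos = 2, neg = 11, p = 0.022461, reject H0.


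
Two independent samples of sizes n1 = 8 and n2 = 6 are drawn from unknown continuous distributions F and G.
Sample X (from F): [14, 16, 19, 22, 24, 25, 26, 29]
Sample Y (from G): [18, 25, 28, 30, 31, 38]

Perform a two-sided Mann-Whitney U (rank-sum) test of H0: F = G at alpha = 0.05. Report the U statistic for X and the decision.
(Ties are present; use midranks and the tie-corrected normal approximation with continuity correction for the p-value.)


Step 1: Combine and sort all 14 observations; assign midranks.
sorted (value, group): (14,X), (16,X), (18,Y), (19,X), (22,X), (24,X), (25,X), (25,Y), (26,X), (28,Y), (29,X), (30,Y), (31,Y), (38,Y)
ranks: 14->1, 16->2, 18->3, 19->4, 22->5, 24->6, 25->7.5, 25->7.5, 26->9, 28->10, 29->11, 30->12, 31->13, 38->14
Step 2: Rank sum for X: R1 = 1 + 2 + 4 + 5 + 6 + 7.5 + 9 + 11 = 45.5.
Step 3: U_X = R1 - n1(n1+1)/2 = 45.5 - 8*9/2 = 45.5 - 36 = 9.5.
       U_Y = n1*n2 - U_X = 48 - 9.5 = 38.5.
Step 4: Ties are present, so use the tie-corrected normal approximation (with continuity correction) for the p-value.
Step 5: p-value = 0.070392; compare to alpha = 0.05. fail to reject H0.

U_X = 9.5, p = 0.070392, fail to reject H0 at alpha = 0.05.


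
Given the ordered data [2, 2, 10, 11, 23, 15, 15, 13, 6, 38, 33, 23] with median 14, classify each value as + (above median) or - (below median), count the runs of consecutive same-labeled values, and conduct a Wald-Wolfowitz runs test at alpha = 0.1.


Step 1: Compute median = 14; label A = above, B = below.
Labels in order: BBBBAAABBAAA  (n_A = 6, n_B = 6)
Step 2: Count runs R = 4.
Step 3: Under H0 (random ordering), E[R] = 2*n_A*n_B/(n_A+n_B) + 1 = 2*6*6/12 + 1 = 7.0000.
        Var[R] = 2*n_A*n_B*(2*n_A*n_B - n_A - n_B) / ((n_A+n_B)^2 * (n_A+n_B-1)) = 4320/1584 = 2.7273.
        SD[R] = 1.6514.
Step 4: Continuity-corrected z = (R + 0.5 - E[R]) / SD[R] = (4 + 0.5 - 7.0000) / 1.6514 = -1.5138.
Step 5: Two-sided p-value via normal approximation = 2*(1 - Phi(|z|)) = 0.130070.
Step 6: alpha = 0.1. fail to reject H0.

R = 4, z = -1.5138, p = 0.130070, fail to reject H0.


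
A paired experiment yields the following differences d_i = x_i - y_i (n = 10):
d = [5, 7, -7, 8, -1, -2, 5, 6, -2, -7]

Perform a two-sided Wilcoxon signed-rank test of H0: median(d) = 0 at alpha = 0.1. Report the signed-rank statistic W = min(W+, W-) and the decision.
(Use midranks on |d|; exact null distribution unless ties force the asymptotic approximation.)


Step 1: Drop any zero differences (none here) and take |d_i|.
|d| = [5, 7, 7, 8, 1, 2, 5, 6, 2, 7]
Step 2: Midrank |d_i| (ties get averaged ranks).
ranks: |5|->4.5, |7|->8, |7|->8, |8|->10, |1|->1, |2|->2.5, |5|->4.5, |6|->6, |2|->2.5, |7|->8
Step 3: Attach original signs; sum ranks with positive sign and with negative sign.
W+ = 4.5 + 8 + 10 + 4.5 + 6 = 33
W- = 8 + 1 + 2.5 + 2.5 + 8 = 22
(Check: W+ + W- = 55 should equal n(n+1)/2 = 55.)
Step 4: Test statistic W = min(W+, W-) = 22.
Step 5: Ties in |d|, so use the tie-corrected normal approximation.
        E[W] = n(n+1)/4 = 10*11/4 = 27.5.
        Tie groups: |d|=2 (t=2), |d|=5 (t=2), |d|=7 (t=3); sum(t^3 - t) = 36.
        Var[W] = n(n+1)(2n+1)/24 - sum(t^3-t)/48 = 2310/24 - 36/48 = 95.5.
        z = (W - E[W]) / sqrt(Var[W]) = (22 - 27.5) / 9.7724 = -0.5628.
        Two-sided p = 2*Phi(z) = 0.573565.
Step 6: alpha = 0.1. fail to reject H0.

W+ = 33, W- = 22, W = min = 22, p = 0.573565, fail to reject H0.


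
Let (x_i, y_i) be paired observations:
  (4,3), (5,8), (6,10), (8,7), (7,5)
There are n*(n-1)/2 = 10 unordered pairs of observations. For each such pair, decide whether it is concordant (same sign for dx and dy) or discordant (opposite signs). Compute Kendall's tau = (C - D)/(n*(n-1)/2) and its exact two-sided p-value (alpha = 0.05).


Step 1: Enumerate the 10 unordered pairs (i,j) with i<j and classify each by sign(x_j-x_i) * sign(y_j-y_i).
  (1,2):dx=+1,dy=+5->C; (1,3):dx=+2,dy=+7->C; (1,4):dx=+4,dy=+4->C; (1,5):dx=+3,dy=+2->C
  (2,3):dx=+1,dy=+2->C; (2,4):dx=+3,dy=-1->D; (2,5):dx=+2,dy=-3->D; (3,4):dx=+2,dy=-3->D
  (3,5):dx=+1,dy=-5->D; (4,5):dx=-1,dy=-2->C
Step 2: C = 6, D = 4, total pairs = 10.
Step 3: tau = (C - D)/(n(n-1)/2) = (6 - 4)/10 = 0.200000.
Step 4: Exact two-sided p-value (enumerate n! = 120 permutations of y under H0): p = 0.816667.
Step 5: alpha = 0.05. fail to reject H0.

tau_b = 0.2000 (C=6, D=4), p = 0.816667, fail to reject H0.


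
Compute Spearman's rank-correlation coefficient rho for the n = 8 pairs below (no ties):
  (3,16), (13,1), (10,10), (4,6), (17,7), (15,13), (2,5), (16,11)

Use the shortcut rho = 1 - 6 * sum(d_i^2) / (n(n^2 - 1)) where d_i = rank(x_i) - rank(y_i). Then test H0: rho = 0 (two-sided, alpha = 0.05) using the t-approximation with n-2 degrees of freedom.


Step 1: Rank x and y separately (midranks; no ties here).
rank(x): 3->2, 13->5, 10->4, 4->3, 17->8, 15->6, 2->1, 16->7
rank(y): 16->8, 1->1, 10->5, 6->3, 7->4, 13->7, 5->2, 11->6
Step 2: d_i = R_x(i) - R_y(i); compute d_i^2.
  (2-8)^2=36, (5-1)^2=16, (4-5)^2=1, (3-3)^2=0, (8-4)^2=16, (6-7)^2=1, (1-2)^2=1, (7-6)^2=1
sum(d^2) = 72.
Step 3: rho = 1 - 6*72 / (8*(8^2 - 1)) = 1 - 432/504 = 0.142857.
Step 4: Under H0, t = rho * sqrt((n-2)/(1-rho^2)) = 0.3536 ~ t(6).
Step 5: Two-sided p-value from the t-distribution with 6 df = 0.735765.
Step 6: alpha = 0.05. fail to reject H0.

rho = 0.1429, p = 0.735765, fail to reject H0 at alpha = 0.05.


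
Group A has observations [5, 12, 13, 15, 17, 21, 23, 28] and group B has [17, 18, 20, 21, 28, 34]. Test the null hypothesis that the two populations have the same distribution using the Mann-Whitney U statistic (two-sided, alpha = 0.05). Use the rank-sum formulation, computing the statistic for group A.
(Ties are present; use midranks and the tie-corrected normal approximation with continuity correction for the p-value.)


Step 1: Combine and sort all 14 observations; assign midranks.
sorted (value, group): (5,X), (12,X), (13,X), (15,X), (17,X), (17,Y), (18,Y), (20,Y), (21,X), (21,Y), (23,X), (28,X), (28,Y), (34,Y)
ranks: 5->1, 12->2, 13->3, 15->4, 17->5.5, 17->5.5, 18->7, 20->8, 21->9.5, 21->9.5, 23->11, 28->12.5, 28->12.5, 34->14
Step 2: Rank sum for X: R1 = 1 + 2 + 3 + 4 + 5.5 + 9.5 + 11 + 12.5 = 48.5.
Step 3: U_X = R1 - n1(n1+1)/2 = 48.5 - 8*9/2 = 48.5 - 36 = 12.5.
       U_Y = n1*n2 - U_X = 48 - 12.5 = 35.5.
Step 4: Ties are present, so use the tie-corrected normal approximation (with continuity correction) for the p-value.
Step 5: p-value = 0.154215; compare to alpha = 0.05. fail to reject H0.

U_X = 12.5, p = 0.154215, fail to reject H0 at alpha = 0.05.


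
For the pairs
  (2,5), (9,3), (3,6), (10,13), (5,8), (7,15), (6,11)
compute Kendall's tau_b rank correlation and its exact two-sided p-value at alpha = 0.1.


Step 1: Enumerate the 21 unordered pairs (i,j) with i<j and classify each by sign(x_j-x_i) * sign(y_j-y_i).
  (1,2):dx=+7,dy=-2->D; (1,3):dx=+1,dy=+1->C; (1,4):dx=+8,dy=+8->C; (1,5):dx=+3,dy=+3->C
  (1,6):dx=+5,dy=+10->C; (1,7):dx=+4,dy=+6->C; (2,3):dx=-6,dy=+3->D; (2,4):dx=+1,dy=+10->C
  (2,5):dx=-4,dy=+5->D; (2,6):dx=-2,dy=+12->D; (2,7):dx=-3,dy=+8->D; (3,4):dx=+7,dy=+7->C
  (3,5):dx=+2,dy=+2->C; (3,6):dx=+4,dy=+9->C; (3,7):dx=+3,dy=+5->C; (4,5):dx=-5,dy=-5->C
  (4,6):dx=-3,dy=+2->D; (4,7):dx=-4,dy=-2->C; (5,6):dx=+2,dy=+7->C; (5,7):dx=+1,dy=+3->C
  (6,7):dx=-1,dy=-4->C
Step 2: C = 15, D = 6, total pairs = 21.
Step 3: tau = (C - D)/(n(n-1)/2) = (15 - 6)/21 = 0.428571.
Step 4: Exact two-sided p-value (enumerate n! = 5040 permutations of y under H0): p = 0.238889.
Step 5: alpha = 0.1. fail to reject H0.

tau_b = 0.4286 (C=15, D=6), p = 0.238889, fail to reject H0.


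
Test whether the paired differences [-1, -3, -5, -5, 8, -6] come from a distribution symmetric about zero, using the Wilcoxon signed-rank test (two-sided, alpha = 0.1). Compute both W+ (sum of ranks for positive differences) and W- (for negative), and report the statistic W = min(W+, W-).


Step 1: Drop any zero differences (none here) and take |d_i|.
|d| = [1, 3, 5, 5, 8, 6]
Step 2: Midrank |d_i| (ties get averaged ranks).
ranks: |1|->1, |3|->2, |5|->3.5, |5|->3.5, |8|->6, |6|->5
Step 3: Attach original signs; sum ranks with positive sign and with negative sign.
W+ = 6 = 6
W- = 1 + 2 + 3.5 + 3.5 + 5 = 15
(Check: W+ + W- = 21 should equal n(n+1)/2 = 21.)
Step 4: Test statistic W = min(W+, W-) = 6.
Step 5: Ties in |d|, so use the tie-corrected normal approximation.
        E[W] = n(n+1)/4 = 6*7/4 = 10.5.
        Tie groups: |d|=5 (t=2); sum(t^3 - t) = 6.
        Var[W] = n(n+1)(2n+1)/24 - sum(t^3-t)/48 = 546/24 - 6/48 = 22.625.
        z = (W - E[W]) / sqrt(Var[W]) = (6 - 10.5) / 4.7566 = -0.9461.
        Two-sided p = 2*Phi(z) = 0.344118.
Step 6: alpha = 0.1. fail to reject H0.

W+ = 6, W- = 15, W = min = 6, p = 0.344118, fail to reject H0.


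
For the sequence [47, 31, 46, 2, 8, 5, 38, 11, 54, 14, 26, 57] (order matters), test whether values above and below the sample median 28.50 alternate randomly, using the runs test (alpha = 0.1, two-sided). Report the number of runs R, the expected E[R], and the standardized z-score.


Step 1: Compute median = 28.50; label A = above, B = below.
Labels in order: AAABBBABABBA  (n_A = 6, n_B = 6)
Step 2: Count runs R = 7.
Step 3: Under H0 (random ordering), E[R] = 2*n_A*n_B/(n_A+n_B) + 1 = 2*6*6/12 + 1 = 7.0000.
        Var[R] = 2*n_A*n_B*(2*n_A*n_B - n_A - n_B) / ((n_A+n_B)^2 * (n_A+n_B-1)) = 4320/1584 = 2.7273.
        SD[R] = 1.6514.
Step 4: R = E[R], so z = 0 with no continuity correction.
Step 5: Two-sided p-value via normal approximation = 2*(1 - Phi(|z|)) = 1.000000.
Step 6: alpha = 0.1. fail to reject H0.

R = 7, z = 0.0000, p = 1.000000, fail to reject H0.


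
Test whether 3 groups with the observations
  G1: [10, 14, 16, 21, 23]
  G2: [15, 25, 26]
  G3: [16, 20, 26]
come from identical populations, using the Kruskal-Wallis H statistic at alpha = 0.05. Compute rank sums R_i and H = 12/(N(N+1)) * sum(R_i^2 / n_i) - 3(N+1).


Step 1: Combine all N = 11 observations and assign midranks.
sorted (value, group, rank): (10,G1,1), (14,G1,2), (15,G2,3), (16,G1,4.5), (16,G3,4.5), (20,G3,6), (21,G1,7), (23,G1,8), (25,G2,9), (26,G2,10.5), (26,G3,10.5)
Step 2: Sum ranks within each group.
R_1 = 22.5 (n_1 = 5)
R_2 = 22.5 (n_2 = 3)
R_3 = 21 (n_3 = 3)
Step 3: H = 12/(N(N+1)) * sum(R_i^2/n_i) - 3(N+1)
     = 12/(11*12) * (22.5^2/5 + 22.5^2/3 + 21^2/3) - 3*12
     = 0.090909 * 417 - 36
     = 1.909091.
Step 4: Ties present; correction factor C = 1 - 12/(11^3 - 11) = 0.990909. Corrected H = 1.909091 / 0.990909 = 1.926606.
Step 5: Under H0, H ~ chi^2(2); p-value = 0.381630.
Step 6: alpha = 0.05. fail to reject H0.

H = 1.9266, df = 2, p = 0.381630, fail to reject H0.


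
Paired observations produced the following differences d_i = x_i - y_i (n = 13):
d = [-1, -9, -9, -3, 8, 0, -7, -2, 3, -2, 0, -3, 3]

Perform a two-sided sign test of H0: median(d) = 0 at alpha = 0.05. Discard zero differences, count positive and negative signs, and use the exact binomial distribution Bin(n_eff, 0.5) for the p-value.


Step 1: Discard zero differences. Original n = 13; n_eff = number of nonzero differences = 11.
Nonzero differences (with sign): -1, -9, -9, -3, +8, -7, -2, +3, -2, -3, +3
Step 2: Count signs: positive = 3, negative = 8.
Step 3: Under H0: P(positive) = 0.5, so the number of positives S ~ Bin(11, 0.5).
Step 4: Two-sided exact p-value = sum of Bin(11,0.5) probabilities at or below the observed probability = 0.226562.
Step 5: alpha = 0.05. fail to reject H0.

n_eff = 11, pos = 3, neg = 8, p = 0.226562, fail to reject H0.


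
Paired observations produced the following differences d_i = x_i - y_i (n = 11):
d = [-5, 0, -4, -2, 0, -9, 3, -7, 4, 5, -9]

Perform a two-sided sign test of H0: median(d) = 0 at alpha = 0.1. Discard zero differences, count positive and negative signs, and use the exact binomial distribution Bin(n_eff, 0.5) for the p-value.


Step 1: Discard zero differences. Original n = 11; n_eff = number of nonzero differences = 9.
Nonzero differences (with sign): -5, -4, -2, -9, +3, -7, +4, +5, -9
Step 2: Count signs: positive = 3, negative = 6.
Step 3: Under H0: P(positive) = 0.5, so the number of positives S ~ Bin(9, 0.5).
Step 4: Two-sided exact p-value = sum of Bin(9,0.5) probabilities at or below the observed probability = 0.507812.
Step 5: alpha = 0.1. fail to reject H0.

n_eff = 9, pos = 3, neg = 6, p = 0.507812, fail to reject H0.


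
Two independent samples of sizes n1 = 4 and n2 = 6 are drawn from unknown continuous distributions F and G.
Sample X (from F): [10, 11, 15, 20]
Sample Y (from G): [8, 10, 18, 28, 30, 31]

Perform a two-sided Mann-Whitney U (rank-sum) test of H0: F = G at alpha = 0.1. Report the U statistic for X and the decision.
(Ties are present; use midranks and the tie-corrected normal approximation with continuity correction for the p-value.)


Step 1: Combine and sort all 10 observations; assign midranks.
sorted (value, group): (8,Y), (10,X), (10,Y), (11,X), (15,X), (18,Y), (20,X), (28,Y), (30,Y), (31,Y)
ranks: 8->1, 10->2.5, 10->2.5, 11->4, 15->5, 18->6, 20->7, 28->8, 30->9, 31->10
Step 2: Rank sum for X: R1 = 2.5 + 4 + 5 + 7 = 18.5.
Step 3: U_X = R1 - n1(n1+1)/2 = 18.5 - 4*5/2 = 18.5 - 10 = 8.5.
       U_Y = n1*n2 - U_X = 24 - 8.5 = 15.5.
Step 4: Ties are present, so use the tie-corrected normal approximation (with continuity correction) for the p-value.
Step 5: p-value = 0.521166; compare to alpha = 0.1. fail to reject H0.

U_X = 8.5, p = 0.521166, fail to reject H0 at alpha = 0.1.


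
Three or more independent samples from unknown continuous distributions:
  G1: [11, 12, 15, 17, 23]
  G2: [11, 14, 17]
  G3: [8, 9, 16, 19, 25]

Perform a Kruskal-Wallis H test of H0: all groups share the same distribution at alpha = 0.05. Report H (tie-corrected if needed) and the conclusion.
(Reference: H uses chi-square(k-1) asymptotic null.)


Step 1: Combine all N = 13 observations and assign midranks.
sorted (value, group, rank): (8,G3,1), (9,G3,2), (11,G1,3.5), (11,G2,3.5), (12,G1,5), (14,G2,6), (15,G1,7), (16,G3,8), (17,G1,9.5), (17,G2,9.5), (19,G3,11), (23,G1,12), (25,G3,13)
Step 2: Sum ranks within each group.
R_1 = 37 (n_1 = 5)
R_2 = 19 (n_2 = 3)
R_3 = 35 (n_3 = 5)
Step 3: H = 12/(N(N+1)) * sum(R_i^2/n_i) - 3(N+1)
     = 12/(13*14) * (37^2/5 + 19^2/3 + 35^2/5) - 3*14
     = 0.065934 * 639.133 - 42
     = 0.140659.
Step 4: Ties present; correction factor C = 1 - 12/(13^3 - 13) = 0.994505. Corrected H = 0.140659 / 0.994505 = 0.141436.
Step 5: Under H0, H ~ chi^2(2); p-value = 0.931724.
Step 6: alpha = 0.05. fail to reject H0.

H = 0.1414, df = 2, p = 0.931724, fail to reject H0.


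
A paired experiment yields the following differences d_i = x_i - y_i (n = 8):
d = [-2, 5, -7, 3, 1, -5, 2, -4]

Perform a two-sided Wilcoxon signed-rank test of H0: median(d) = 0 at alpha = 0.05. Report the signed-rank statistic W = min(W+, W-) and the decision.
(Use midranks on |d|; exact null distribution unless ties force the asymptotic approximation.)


Step 1: Drop any zero differences (none here) and take |d_i|.
|d| = [2, 5, 7, 3, 1, 5, 2, 4]
Step 2: Midrank |d_i| (ties get averaged ranks).
ranks: |2|->2.5, |5|->6.5, |7|->8, |3|->4, |1|->1, |5|->6.5, |2|->2.5, |4|->5
Step 3: Attach original signs; sum ranks with positive sign and with negative sign.
W+ = 6.5 + 4 + 1 + 2.5 = 14
W- = 2.5 + 8 + 6.5 + 5 = 22
(Check: W+ + W- = 36 should equal n(n+1)/2 = 36.)
Step 4: Test statistic W = min(W+, W-) = 14.
Step 5: Ties in |d|, so use the tie-corrected normal approximation.
        E[W] = n(n+1)/4 = 8*9/4 = 18.
        Tie groups: |d|=2 (t=2), |d|=5 (t=2); sum(t^3 - t) = 12.
        Var[W] = n(n+1)(2n+1)/24 - sum(t^3-t)/48 = 1224/24 - 12/48 = 50.75.
        z = (W - E[W]) / sqrt(Var[W]) = (14 - 18) / 7.1239 = -0.5615.
        Two-sided p = 2*Phi(z) = 0.574464.
Step 6: alpha = 0.05. fail to reject H0.

W+ = 14, W- = 22, W = min = 14, p = 0.574464, fail to reject H0.


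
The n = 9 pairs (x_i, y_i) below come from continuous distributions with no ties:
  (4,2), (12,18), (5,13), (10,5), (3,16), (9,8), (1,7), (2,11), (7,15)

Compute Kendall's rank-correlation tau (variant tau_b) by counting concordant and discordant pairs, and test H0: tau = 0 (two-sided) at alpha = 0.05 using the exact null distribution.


Step 1: Enumerate the 36 unordered pairs (i,j) with i<j and classify each by sign(x_j-x_i) * sign(y_j-y_i).
  (1,2):dx=+8,dy=+16->C; (1,3):dx=+1,dy=+11->C; (1,4):dx=+6,dy=+3->C; (1,5):dx=-1,dy=+14->D
  (1,6):dx=+5,dy=+6->C; (1,7):dx=-3,dy=+5->D; (1,8):dx=-2,dy=+9->D; (1,9):dx=+3,dy=+13->C
  (2,3):dx=-7,dy=-5->C; (2,4):dx=-2,dy=-13->C; (2,5):dx=-9,dy=-2->C; (2,6):dx=-3,dy=-10->C
  (2,7):dx=-11,dy=-11->C; (2,8):dx=-10,dy=-7->C; (2,9):dx=-5,dy=-3->C; (3,4):dx=+5,dy=-8->D
  (3,5):dx=-2,dy=+3->D; (3,6):dx=+4,dy=-5->D; (3,7):dx=-4,dy=-6->C; (3,8):dx=-3,dy=-2->C
  (3,9):dx=+2,dy=+2->C; (4,5):dx=-7,dy=+11->D; (4,6):dx=-1,dy=+3->D; (4,7):dx=-9,dy=+2->D
  (4,8):dx=-8,dy=+6->D; (4,9):dx=-3,dy=+10->D; (5,6):dx=+6,dy=-8->D; (5,7):dx=-2,dy=-9->C
  (5,8):dx=-1,dy=-5->C; (5,9):dx=+4,dy=-1->D; (6,7):dx=-8,dy=-1->C; (6,8):dx=-7,dy=+3->D
  (6,9):dx=-2,dy=+7->D; (7,8):dx=+1,dy=+4->C; (7,9):dx=+6,dy=+8->C; (8,9):dx=+5,dy=+4->C
Step 2: C = 21, D = 15, total pairs = 36.
Step 3: tau = (C - D)/(n(n-1)/2) = (21 - 15)/36 = 0.166667.
Step 4: Exact two-sided p-value (enumerate n! = 362880 permutations of y under H0): p = 0.612202.
Step 5: alpha = 0.05. fail to reject H0.

tau_b = 0.1667 (C=21, D=15), p = 0.612202, fail to reject H0.


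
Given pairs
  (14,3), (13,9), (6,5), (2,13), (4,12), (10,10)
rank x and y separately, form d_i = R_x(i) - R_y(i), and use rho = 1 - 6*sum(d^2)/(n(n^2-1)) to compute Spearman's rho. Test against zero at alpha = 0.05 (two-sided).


Step 1: Rank x and y separately (midranks; no ties here).
rank(x): 14->6, 13->5, 6->3, 2->1, 4->2, 10->4
rank(y): 3->1, 9->3, 5->2, 13->6, 12->5, 10->4
Step 2: d_i = R_x(i) - R_y(i); compute d_i^2.
  (6-1)^2=25, (5-3)^2=4, (3-2)^2=1, (1-6)^2=25, (2-5)^2=9, (4-4)^2=0
sum(d^2) = 64.
Step 3: rho = 1 - 6*64 / (6*(6^2 - 1)) = 1 - 384/210 = -0.828571.
Step 4: Under H0, t = rho * sqrt((n-2)/(1-rho^2)) = -2.9598 ~ t(4).
Step 5: Two-sided p-value from the t-distribution with 4 df = 0.041563.
Step 6: alpha = 0.05. reject H0.

rho = -0.8286, p = 0.041563, reject H0 at alpha = 0.05.


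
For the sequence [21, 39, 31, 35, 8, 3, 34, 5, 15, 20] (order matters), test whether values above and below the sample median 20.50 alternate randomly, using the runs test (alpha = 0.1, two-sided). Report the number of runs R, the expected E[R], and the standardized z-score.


Step 1: Compute median = 20.50; label A = above, B = below.
Labels in order: AAAABBABBB  (n_A = 5, n_B = 5)
Step 2: Count runs R = 4.
Step 3: Under H0 (random ordering), E[R] = 2*n_A*n_B/(n_A+n_B) + 1 = 2*5*5/10 + 1 = 6.0000.
        Var[R] = 2*n_A*n_B*(2*n_A*n_B - n_A - n_B) / ((n_A+n_B)^2 * (n_A+n_B-1)) = 2000/900 = 2.2222.
        SD[R] = 1.4907.
Step 4: Continuity-corrected z = (R + 0.5 - E[R]) / SD[R] = (4 + 0.5 - 6.0000) / 1.4907 = -1.0062.
Step 5: Two-sided p-value via normal approximation = 2*(1 - Phi(|z|)) = 0.314305.
Step 6: alpha = 0.1. fail to reject H0.

R = 4, z = -1.0062, p = 0.314305, fail to reject H0.
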